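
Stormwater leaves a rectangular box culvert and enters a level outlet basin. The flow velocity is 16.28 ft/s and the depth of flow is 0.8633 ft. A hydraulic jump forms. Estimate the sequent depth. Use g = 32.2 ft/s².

y₂ = 3.363 ft

Fr₁ = V₁/√(g·y₁) = 16.28/√(32.2×0.8633) = 3.088.
Conjugate-depth relation: y₂/y₁ = ½[√(1 + 8Fr₁²) − 1] = ½[√77.275 − 1] = 3.895.
y₂ = 3.895 × 0.8633 = 3.363 ft.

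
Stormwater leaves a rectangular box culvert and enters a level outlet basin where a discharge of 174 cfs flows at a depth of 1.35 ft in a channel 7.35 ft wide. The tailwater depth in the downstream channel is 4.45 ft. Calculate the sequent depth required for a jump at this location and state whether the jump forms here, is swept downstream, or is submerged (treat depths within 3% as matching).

y₂ = 4.45 ft; the jump forms here

q = Q/b = 174/7.35 = 23.7 ft²/s; V₁ = q/y₁ = 17.5 ft/s. Fr₁ = V₁/√(g·y₁) = 2.66.
Sequent-depth ratio: y₂/y₁ = ½[√(1 + 8Fr₁²) − 1] = ½[√57.59 − 1] = 3.29.
y₂ = 3.29 × 1.35 = 4.45 ft.
Tailwater y_tw = 4.45 ft: y_tw ≈ y₂, so the jump forms here.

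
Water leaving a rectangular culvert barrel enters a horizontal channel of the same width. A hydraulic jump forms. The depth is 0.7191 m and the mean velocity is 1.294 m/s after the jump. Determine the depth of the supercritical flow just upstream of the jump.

y₁ = 0.2526 m

Fr₂ = V₂/√(g·y₂) = 1.294/√(9.81×0.7191) = 0.4872.
Since the conjugate-depth ratio holds either way, y₁/y₂ = ½[√(1 + 8Fr₂²) − 1] = ½[√2.8989 − 1] = 0.3513.
y₁ = 0.3513 × 0.7191 = 0.2526 m.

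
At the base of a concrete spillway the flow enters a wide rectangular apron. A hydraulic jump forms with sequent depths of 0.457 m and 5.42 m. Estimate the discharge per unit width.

For a rectangular channel the momentum equation gives q² = ½·g·y₁·y₂·(y₁ + y₂) = ½×9.81×0.457×5.42×5.88 = 71.4.
q = √71.4 = 8.45 m²/s.

q = 8.45 m²/s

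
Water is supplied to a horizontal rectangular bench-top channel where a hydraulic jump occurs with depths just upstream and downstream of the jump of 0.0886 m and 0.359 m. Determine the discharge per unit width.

For a rectangular channel the momentum equation gives q² = ½·g·y₁·y₂·(y₁ + y₂) = ½×9.81×0.0886×0.359×0.448 = 0.0698.
q = √0.0698 = 0.264 m²/s.

q = 0.264 m²/s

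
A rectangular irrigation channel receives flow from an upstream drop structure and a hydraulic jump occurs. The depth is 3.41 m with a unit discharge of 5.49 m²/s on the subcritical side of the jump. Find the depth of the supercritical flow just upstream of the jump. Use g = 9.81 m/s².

y₁ = 0.465 m

V₂ = q/y₂ = 5.49/3.41 = 1.61 m/s; Fr₂ = V₂/√(g·y₂) = 0.278.
Since the conjugate-depth ratio holds either way, y₁/y₂ = ½[√(1 + 8Fr₂²) − 1] = ½[√1.620 − 1] = 0.136.
y₁ = 0.136 × 3.41 = 0.465 m.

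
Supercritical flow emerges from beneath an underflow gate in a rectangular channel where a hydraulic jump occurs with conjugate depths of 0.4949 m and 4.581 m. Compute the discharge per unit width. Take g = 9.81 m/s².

For a rectangular channel the momentum equation gives q² = ½·g·y₁·y₂·(y₁ + y₂) = ½×9.81×0.4949×4.581×5.076 = 56.45.
q = √56.45 = 7.513 m²/s.

q = 7.513 m²/s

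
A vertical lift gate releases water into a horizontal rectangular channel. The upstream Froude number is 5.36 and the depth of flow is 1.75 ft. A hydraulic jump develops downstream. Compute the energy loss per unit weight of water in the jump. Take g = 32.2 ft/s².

ΔE = 14.0 ft

Fr₁ = 5.36 (given).
Sequent-depth ratio: y₂/y₁ = ½[√(1 + 8Fr₁²) − 1] = ½[√230.8 − 1] = 7.10.
y₂ = 7.10 × 1.75 = 12.4 ft.
Head loss: ΔE = (y₂ − y₁)³/(4y₁y₂) = (12.4 − 1.75)³/(4×1.75×12.4) = 1214/86.9 = 14.0 ft.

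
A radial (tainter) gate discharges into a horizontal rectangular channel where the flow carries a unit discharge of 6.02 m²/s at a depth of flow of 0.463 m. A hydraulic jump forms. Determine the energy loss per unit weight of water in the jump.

ΔE = 5.18 m

V₁ = q/y₁ = 6.02/0.463 = 13.0 m/s. Fr₁ = V₁/√(g·y₁) = 13.0/√(9.81×0.463) = 6.10.
From the momentum equation for a rectangular channel, y₂/y₁ = ½[√(1 + 8Fr₁²) − 1] = ½[√298.8 − 1] = 8.14.
y₂ = 8.14 × 0.463 = 3.77 m.
V₂ = q/y₂ = 6.02/3.77 = 1.60 m/s. E₁ = y₁ + V₁²/2g = 9.08 m; E₂ = y₂ + V₂²/2g = 3.90 m. ΔE = E₁ − E₂ = 5.18 m.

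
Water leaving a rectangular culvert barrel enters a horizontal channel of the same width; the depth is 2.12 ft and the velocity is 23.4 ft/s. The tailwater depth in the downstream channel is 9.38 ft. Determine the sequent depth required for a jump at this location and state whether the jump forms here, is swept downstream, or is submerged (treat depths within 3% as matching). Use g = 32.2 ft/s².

y₂ = 7.50 ft; the jump is submerged

Fr₁ = V₁/√(g·y₁) = 23.4/√(32.2×2.12) = 2.83.
Conjugate-depth relation: y₂/y₁ = ½[√(1 + 8Fr₁²) − 1] = ½[√65.17 − 1] = 3.54.
y₂ = 3.54 × 2.12 = 7.50 ft.
Tailwater y_tw = 9.38 ft: y_tw > y₂, so the jump is submerged.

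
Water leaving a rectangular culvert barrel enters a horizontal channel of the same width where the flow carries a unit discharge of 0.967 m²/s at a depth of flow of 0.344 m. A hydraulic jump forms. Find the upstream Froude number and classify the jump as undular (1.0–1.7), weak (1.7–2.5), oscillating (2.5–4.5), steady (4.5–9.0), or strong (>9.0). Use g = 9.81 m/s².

Fr₁ = 1.53; undular jump

V₁ = q/y₁ = 0.967/0.344 = 2.81 m/s. Fr₁ = V₁/√(g·y₁) = 2.81/√(9.81×0.344) = 1.53.
Fr₁ = 1.53 lies in the undular range.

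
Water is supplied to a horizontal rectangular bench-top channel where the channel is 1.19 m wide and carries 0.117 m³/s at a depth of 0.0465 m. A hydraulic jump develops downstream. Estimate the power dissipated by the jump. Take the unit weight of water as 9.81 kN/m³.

q = Q/b = 0.117/1.19 = 0.0983 m²/s; V₁ = q/y₁ = 2.11 m/s. Fr₁ = V₁/√(g·y₁) = 3.13.
Sequent-depth ratio: y₂/y₁ = ½[√(1 + 8Fr₁²) − 1] = ½[√79.40 − 1] = 3.96.
y₂ = 3.96 × 0.0465 = 0.184 m.
V₂ = q/y₂ = 0.0983/0.184 = 0.535 m/s. E₁ = y₁ + V₁²/2g = 0.274 m; E₂ = y₂ + V₂²/2g = 0.198 m. ΔE = E₁ − E₂ = 0.0759 m.
P = γ·Q·ΔE = 9.81 × 0.117 × 0.0759 = 0.0871 kW.

P = 0.0871 kW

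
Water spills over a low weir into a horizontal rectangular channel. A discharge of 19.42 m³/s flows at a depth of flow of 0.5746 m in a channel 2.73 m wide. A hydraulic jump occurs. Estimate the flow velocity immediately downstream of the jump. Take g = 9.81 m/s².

V₂ = 1.796 m/s

q = Q/b = 19.42/2.73 = 7.114 m²/s; V₁ = q/y₁ = 12.38 m/s. Fr₁ = V₁/√(g·y₁) = 5.214.
From the momentum equation for a rectangular channel, y₂/y₁ = ½[√(1 + 8Fr₁²) − 1] = ½[√218.52 − 1] = 6.891.
y₂ = 6.891 × 0.5746 = 3.960 m.
V₂ = q/y₂ = 7.114/3.960 = 1.796 m/s.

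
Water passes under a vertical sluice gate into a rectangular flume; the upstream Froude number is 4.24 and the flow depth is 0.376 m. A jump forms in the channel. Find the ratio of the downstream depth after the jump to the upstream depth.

y₂/y₁ = 5.52

Fr₁ = 4.24 (given).
Sequent-depth ratio: y₂/y₁ = ½[√(1 + 8Fr₁²) − 1] = ½[√144.8 − 1] = 5.52.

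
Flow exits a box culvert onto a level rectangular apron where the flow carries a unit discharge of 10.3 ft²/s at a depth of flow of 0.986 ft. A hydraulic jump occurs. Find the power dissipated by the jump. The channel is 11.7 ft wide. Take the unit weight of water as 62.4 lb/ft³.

V₁ = q/y₁ = 10.3/0.986 = 10.4 ft/s. Fr₁ = V₁/√(g·y₁) = 10.4/√(32.2×0.986) = 1.85.
From the momentum equation for a rectangular channel, y₂/y₁ = ½[√(1 + 8Fr₁²) − 1] = ½[√28.50 − 1] = 2.17.
y₂ = 2.17 × 0.986 = 2.14 ft.
Head loss: ΔE = (y₂ − y₁)³/(4y₁y₂) = (2.14 − 0.986)³/(4×0.986×2.14) = 1.53/8.44 = 0.182 ft.
Q = q·b = 10.3 × 11.7 = 121 cfs. P = γ·Q·ΔE/550 = 62.4 × 121 × 0.182 / 550 = 2.48 hp.

P = 2.48 hp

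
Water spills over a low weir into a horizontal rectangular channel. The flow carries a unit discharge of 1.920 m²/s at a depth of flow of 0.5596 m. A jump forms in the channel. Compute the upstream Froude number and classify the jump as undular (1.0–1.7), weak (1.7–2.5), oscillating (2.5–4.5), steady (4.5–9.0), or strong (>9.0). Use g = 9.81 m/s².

Fr₁ = 1.464; undular jump

V₁ = q/y₁ = 1.920/0.5596 = 3.431 m/s. Fr₁ = V₁/√(g·y₁) = 3.431/√(9.81×0.5596) = 1.464.
Fr₁ = 1.464 lies in the undular range.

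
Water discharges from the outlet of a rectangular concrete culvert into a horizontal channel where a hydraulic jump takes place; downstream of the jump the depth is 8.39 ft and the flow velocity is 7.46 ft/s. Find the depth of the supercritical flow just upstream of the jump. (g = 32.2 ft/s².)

Fr₂ = V₂/√(g·y₂) = 7.46/√(32.2×8.39) = 0.454.
The Bélanger relation is symmetric: y₁/y₂ = ½[√(1 + 8Fr₂²) − 1] = ½[√2.648 − 1] = 0.314.
y₁ = 0.314 × 8.39 = 2.63 ft.

y₁ = 2.63 ft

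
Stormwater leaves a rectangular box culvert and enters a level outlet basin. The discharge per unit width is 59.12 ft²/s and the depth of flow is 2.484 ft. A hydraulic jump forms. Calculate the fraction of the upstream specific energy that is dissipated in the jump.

V₁ = q/y₁ = 59.12/2.484 = 23.80 ft/s. Fr₁ = V₁/√(g·y₁) = 23.80/√(32.2×2.484) = 2.661.
By Bélanger, y₂/y₁ = ½[√(1 + 8Fr₁²) − 1] = ½[√57.656 − 1] = 3.297.
y₂ = 3.297 × 2.484 = 8.189 ft.
E₁ = y₁ + V₁²/2g = 11.28 ft. ΔE = (y₂ − y₁)³/(4y₁y₂) = 2.282 ft. ΔE/E₁ = 2.282/11.28 = 0.202.

ΔE/E₁ = 0.202 (20.2%)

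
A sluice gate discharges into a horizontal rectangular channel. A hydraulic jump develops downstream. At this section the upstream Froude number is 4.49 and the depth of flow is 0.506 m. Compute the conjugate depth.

Fr₁ = 4.49 (given).
From the momentum equation for a rectangular channel, y₂/y₁ = ½[√(1 + 8Fr₁²) − 1] = ½[√162.3 − 1] = 5.87.
y₂ = 5.87 × 0.506 = 2.97 m.

y₂ = 2.97 m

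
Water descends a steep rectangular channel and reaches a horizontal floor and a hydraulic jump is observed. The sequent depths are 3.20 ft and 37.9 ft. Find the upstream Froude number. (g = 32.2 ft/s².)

For a rectangular channel the momentum equation gives q² = ½·g·y₁·y₂·(y₁ + y₂) = ½×32.2×3.20×37.9×41.1 = 80252.
q = √80252 = 283 ft²/s.
V₁ = q/y₁ = 88.5 ft/s; Fr₁ = V₁/√(g·y₁) = 8.72.

Fr₁ = 8.72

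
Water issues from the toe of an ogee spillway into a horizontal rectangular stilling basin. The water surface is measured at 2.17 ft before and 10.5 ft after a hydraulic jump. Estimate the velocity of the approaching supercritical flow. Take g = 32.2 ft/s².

For a rectangular channel the momentum equation gives q² = ½·g·y₁·y₂·(y₁ + y₂) = ½×32.2×2.17×10.5×12.7 = 4648.
q = √4648 = 68.2 ft²/s.
V₁ = q/y₁ = 68.2/2.17 = 31.4 ft/s.

V₁ = 31.4 ft/s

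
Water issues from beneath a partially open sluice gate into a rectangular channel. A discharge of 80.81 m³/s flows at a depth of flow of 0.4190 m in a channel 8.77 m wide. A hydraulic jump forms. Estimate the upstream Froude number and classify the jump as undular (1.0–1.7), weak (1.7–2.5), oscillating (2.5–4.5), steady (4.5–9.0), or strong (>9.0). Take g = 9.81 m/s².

Fr₁ = 10.85; strong jump

q = Q/b = 80.81/8.77 = 9.214 m²/s; V₁ = q/y₁ = 21.99 m/s. Fr₁ = V₁/√(g·y₁) = 10.85.
Fr₁ = 10.85 lies in the strong range.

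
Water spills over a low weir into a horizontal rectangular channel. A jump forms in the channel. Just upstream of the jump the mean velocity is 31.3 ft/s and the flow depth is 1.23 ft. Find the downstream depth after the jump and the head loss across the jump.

Fr₁ = V₁/√(g·y₁) = 31.3/√(32.2×1.23) = 4.97.
By Bélanger, y₂/y₁ = ½[√(1 + 8Fr₁²) − 1] = ½[√198.9 − 1] = 6.55.
y₂ = 6.55 × 1.23 = 8.06 ft.
Head loss: ΔE = (y₂ − y₁)³/(4y₁y₂) = (8.06 − 1.23)³/(4×1.23×8.06) = 318/39.6 = 8.03 ft.

y₂ = 8.06 ft; ΔE = 8.03 ft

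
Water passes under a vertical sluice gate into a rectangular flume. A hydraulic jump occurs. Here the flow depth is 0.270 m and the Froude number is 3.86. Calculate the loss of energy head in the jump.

Fr₁ = 3.86 (given).
Bélanger equation: y₂/y₁ = ½[√(1 + 8Fr₁²) − 1] = ½[√120.2 − 1] = 4.98.
y₂ = 4.98 × 0.270 = 1.35 m.
V₁ = Fr₁·√(g·y₁) = 3.86×√(9.81×0.270) = 6.28 m/s; q = V₁·y₁ = 1.70 m²/s. V₂ = q/y₂ = 1.70/1.35 = 1.26 m/s. E₁ = y₁ + V₁²/2g = 2.28 m; E₂ = y₂ + V₂²/2g = 1.43 m. ΔE = E₁ − E₂ = 0.855 m.

ΔE = 0.855 m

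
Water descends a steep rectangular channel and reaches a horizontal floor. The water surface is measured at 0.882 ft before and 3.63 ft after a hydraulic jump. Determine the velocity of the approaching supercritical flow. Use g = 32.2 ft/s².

V₁ = 17.3 ft/s

For a rectangular channel the momentum equation gives q² = ½·g·y₁·y₂·(y₁ + y₂) = ½×32.2×0.882×3.63×4.51 = 233.
q = √233 = 15.3 ft²/s.
V₁ = q/y₁ = 15.3/0.882 = 17.3 ft/s.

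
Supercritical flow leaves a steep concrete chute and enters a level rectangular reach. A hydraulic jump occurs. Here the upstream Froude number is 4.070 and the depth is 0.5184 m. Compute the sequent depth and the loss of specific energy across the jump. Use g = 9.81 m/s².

y₂ = 2.736 m; ΔE = 1.922 m

Fr₁ = 4.070 (given).
Conjugate-depth relation: y₂/y₁ = ½[√(1 + 8Fr₁²) − 1] = ½[√133.52 − 1] = 5.278.
y₂ = 5.278 × 0.5184 = 2.736 m.
V₁ = Fr₁·√(g·y₁) = 4.070×√(9.81×0.5184) = 9.178 m/s; q = V₁·y₁ = 4.758 m²/s. V₂ = q/y₂ = 4.758/2.736 = 1.739 m/s. E₁ = y₁ + V₁²/2g = 4.812 m; E₂ = y₂ + V₂²/2g = 2.890 m. ΔE = E₁ − E₂ = 1.922 m.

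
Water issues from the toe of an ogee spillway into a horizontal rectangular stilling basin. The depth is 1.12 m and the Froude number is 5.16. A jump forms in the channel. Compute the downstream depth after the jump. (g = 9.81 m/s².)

Fr₁ = 5.16 (given).
From the momentum equation for a rectangular channel, y₂/y₁ = ½[√(1 + 8Fr₁²) − 1] = ½[√214.0 − 1] = 6.81.
y₂ = 6.81 × 1.12 = 7.63 m.

y₂ = 7.63 m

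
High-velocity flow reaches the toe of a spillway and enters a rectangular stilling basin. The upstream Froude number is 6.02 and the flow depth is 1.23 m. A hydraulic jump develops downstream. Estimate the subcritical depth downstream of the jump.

y₂ = 9.87 m

Fr₁ = 6.02 (given).
From the momentum equation for a rectangular channel, y₂/y₁ = ½[√(1 + 8Fr₁²) − 1] = ½[√290.9 − 1] = 8.03.
y₂ = 8.03 × 1.23 = 9.87 m.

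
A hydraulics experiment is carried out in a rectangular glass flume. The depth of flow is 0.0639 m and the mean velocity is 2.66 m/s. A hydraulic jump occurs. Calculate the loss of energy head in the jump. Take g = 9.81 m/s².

Fr₁ = V₁/√(g·y₁) = 2.66/√(9.81×0.0639) = 3.36.
Sequent-depth ratio: y₂/y₁ = ½[√(1 + 8Fr₁²) − 1] = ½[√91.30 − 1] = 4.28.
y₂ = 4.28 × 0.0639 = 0.273 m.
Head loss: ΔE = (y₂ − y₁)³/(4y₁y₂) = (0.273 − 0.0639)³/(4×0.0639×0.273) = 0.00919/0.0699 = 0.131 m.

ΔE = 0.131 m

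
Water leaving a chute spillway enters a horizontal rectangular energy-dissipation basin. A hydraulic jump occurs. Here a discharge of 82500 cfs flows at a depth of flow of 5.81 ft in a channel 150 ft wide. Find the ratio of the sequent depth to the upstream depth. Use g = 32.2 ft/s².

q = Q/b = 82500/150 = 550 ft²/s; V₁ = q/y₁ = 94.7 ft/s. Fr₁ = V₁/√(g·y₁) = 6.92.
By Bélanger, y₂/y₁ = ½[√(1 + 8Fr₁²) − 1] = ½[√384.2 − 1] = 9.30.

y₂/y₁ = 9.30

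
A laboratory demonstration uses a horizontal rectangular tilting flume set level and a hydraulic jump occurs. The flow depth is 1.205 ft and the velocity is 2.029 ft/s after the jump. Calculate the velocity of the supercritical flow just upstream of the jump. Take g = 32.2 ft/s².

Fr₂ = V₂/√(g·y₂) = 2.029/√(32.2×1.205) = 0.3257.
Applying the sequent-depth relation in reverse, y₁/y₂ = ½[√(1 + 8Fr₂²) − 1] = ½[√1.8488 − 1] = 0.1799.
y₁ = 0.1799 × 1.205 = 0.2167 ft.
V₁ = q/y₁ = 2.445/0.2167 = 11.28 ft/s.

V₁ = 11.28 ft/s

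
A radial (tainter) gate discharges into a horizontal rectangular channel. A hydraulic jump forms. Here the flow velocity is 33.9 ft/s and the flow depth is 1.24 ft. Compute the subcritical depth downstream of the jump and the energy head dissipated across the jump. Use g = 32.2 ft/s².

y₂ = 8.81 ft; ΔE = 9.92 ft

Fr₁ = V₁/√(g·y₁) = 33.9/√(32.2×1.24) = 5.36.
Bélanger equation: y₂/y₁ = ½[√(1 + 8Fr₁²) − 1] = ½[√231.3 − 1] = 7.10.
y₂ = 7.10 × 1.24 = 8.81 ft.
q = V₁·y₁ = 33.9 × 1.24 = 42.0 ft²/s. V₂ = q/y₂ = 42.0/8.81 = 4.77 ft/s. E₁ = y₁ + V₁²/2g = 19.1 ft; E₂ = y₂ + V₂²/2g = 9.16 ft. ΔE = E₁ − E₂ = 9.92 ft.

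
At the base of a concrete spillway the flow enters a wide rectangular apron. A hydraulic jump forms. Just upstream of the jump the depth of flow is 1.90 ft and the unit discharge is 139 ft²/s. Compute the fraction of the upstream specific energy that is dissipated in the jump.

V₁ = q/y₁ = 139/1.90 = 73.2 ft/s. Fr₁ = V₁/√(g·y₁) = 73.2/√(32.2×1.90) = 9.35.
Conjugate-depth relation: y₂/y₁ = ½[√(1 + 8Fr₁²) − 1] = ½[√700.8 − 1] = 12.7.
y₂ = 12.7 × 1.90 = 24.2 ft.
E₁ = y₁ + V₁²/2g = 85.0 ft. ΔE = (y₂ − y₁)³/(4y₁y₂) = 60.3 ft. ΔE/E₁ = 60.3/85.0 = 0.709.

ΔE/E₁ = 0.709 (70.9%)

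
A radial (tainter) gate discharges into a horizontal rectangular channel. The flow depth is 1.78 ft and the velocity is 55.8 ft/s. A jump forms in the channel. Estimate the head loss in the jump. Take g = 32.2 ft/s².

Fr₁ = V₁/√(g·y₁) = 55.8/√(32.2×1.78) = 7.37.
By Bélanger, y₂/y₁ = ½[√(1 + 8Fr₁²) − 1] = ½[√435.6 − 1] = 9.94.
y₂ = 9.94 × 1.78 = 17.7 ft.
q = V₁·y₁ = 55.8 × 1.78 = 99.3 ft²/s. V₂ = q/y₂ = 99.3/17.7 = 5.62 ft/s. E₁ = y₁ + V₁²/2g = 50.1 ft; E₂ = y₂ + V₂²/2g = 18.2 ft. ΔE = E₁ − E₂ = 32.0 ft.

ΔE = 32.0 ft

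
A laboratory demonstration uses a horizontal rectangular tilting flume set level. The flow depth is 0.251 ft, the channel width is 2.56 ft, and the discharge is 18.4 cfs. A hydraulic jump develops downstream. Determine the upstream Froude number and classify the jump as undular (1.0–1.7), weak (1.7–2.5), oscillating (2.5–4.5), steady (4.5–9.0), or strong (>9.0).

q = Q/b = 18.4/2.56 = 7.19 ft²/s; V₁ = q/y₁ = 28.6 ft/s. Fr₁ = V₁/√(g·y₁) = 10.1.
Fr₁ = 10.1 lies in the strong range.

Fr₁ = 10.1; strong jump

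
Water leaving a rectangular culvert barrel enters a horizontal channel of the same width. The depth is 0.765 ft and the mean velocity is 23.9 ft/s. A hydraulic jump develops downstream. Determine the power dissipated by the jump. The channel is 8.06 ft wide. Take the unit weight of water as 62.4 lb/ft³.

Fr₁ = V₁/√(g·y₁) = 23.9/√(32.2×0.765) = 4.82.
Bélanger equation: y₂/y₁ = ½[√(1 + 8Fr₁²) − 1] = ½[√186.5 − 1] = 6.33.
y₂ = 6.33 × 0.765 = 4.84 ft.
q = V₁·y₁ = 23.9 × 0.765 = 18.3 ft²/s. V₂ = q/y₂ = 18.3/4.84 = 3.78 ft/s. E₁ = y₁ + V₁²/2g = 9.63 ft; E₂ = y₂ + V₂²/2g = 5.06 ft. ΔE = E₁ − E₂ = 4.57 ft.
Q = q·b = 18.3 × 8.06 = 147 cfs. P = γ·Q·ΔE/550 = 62.4 × 147 × 4.57 / 550 = 76.4 hp.

P = 76.4 hp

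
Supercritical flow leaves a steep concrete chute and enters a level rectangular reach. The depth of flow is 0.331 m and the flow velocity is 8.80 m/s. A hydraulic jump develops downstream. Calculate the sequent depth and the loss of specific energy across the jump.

Fr₁ = V₁/√(g·y₁) = 8.80/√(9.81×0.331) = 4.88.
From the momentum equation for a rectangular channel, y₂/y₁ = ½[√(1 + 8Fr₁²) − 1] = ½[√191.8 − 1] = 6.42.
y₂ = 6.42 × 0.331 = 2.13 m.
q = V₁·y₁ = 8.80 × 0.331 = 2.91 m²/s. V₂ = q/y₂ = 2.91/2.13 = 1.37 m/s. E₁ = y₁ + V₁²/2g = 4.28 m; E₂ = y₂ + V₂²/2g = 2.22 m. ΔE = E₁ − E₂ = 2.06 m.

y₂ = 2.13 m; ΔE = 2.06 m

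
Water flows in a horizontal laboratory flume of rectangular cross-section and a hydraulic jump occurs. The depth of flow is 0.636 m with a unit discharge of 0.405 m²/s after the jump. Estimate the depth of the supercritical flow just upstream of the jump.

V₂ = q/y₂ = 0.405/0.636 = 0.637 m/s; Fr₂ = V₂/√(g·y₂) = 0.255.
From the momentum equation (using Fr₂), y₁/y₂ = ½[√(1 + 8Fr₂²) − 1] = ½[√1.520 − 1] = 0.116.
y₁ = 0.116 × 0.636 = 0.0740 m.

y₁ = 0.0740 m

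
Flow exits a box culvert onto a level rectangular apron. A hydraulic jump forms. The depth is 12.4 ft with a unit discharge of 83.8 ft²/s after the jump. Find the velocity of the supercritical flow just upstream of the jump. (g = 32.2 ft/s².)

V₁ = 35.2 ft/s

V₂ = q/y₂ = 83.8/12.4 = 6.76 ft/s; Fr₂ = V₂/√(g·y₂) = 0.338.
The Bélanger relation is symmetric: y₁/y₂ = ½[√(1 + 8Fr₂²) − 1] = ½[√1.915 − 1] = 0.192.
y₁ = 0.192 × 12.4 = 2.38 ft.
V₁ = q/y₁ = 83.8/2.38 = 35.2 ft/s.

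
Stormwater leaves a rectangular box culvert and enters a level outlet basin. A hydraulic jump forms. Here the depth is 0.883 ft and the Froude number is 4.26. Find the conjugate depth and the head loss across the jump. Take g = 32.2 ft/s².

Fr₁ = 4.26 (given).
From the momentum equation for a rectangular channel, y₂/y₁ = ½[√(1 + 8Fr₁²) − 1] = ½[√146.2 − 1] = 5.55.
y₂ = 5.55 × 0.883 = 4.90 ft.
Head loss: ΔE = (y₂ − y₁)³/(4y₁y₂) = (4.90 − 0.883)³/(4×0.883×4.90) = 64.6/17.3 = 3.74 ft.

y₂ = 4.90 ft; ΔE = 3.74 ft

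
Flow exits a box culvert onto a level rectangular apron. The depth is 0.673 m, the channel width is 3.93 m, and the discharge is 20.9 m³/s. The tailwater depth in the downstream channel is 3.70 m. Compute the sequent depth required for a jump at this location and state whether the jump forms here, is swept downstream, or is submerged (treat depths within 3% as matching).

q = Q/b = 20.9/3.93 = 5.32 m²/s; V₁ = q/y₁ = 7.90 m/s. Fr₁ = V₁/√(g·y₁) = 3.08.
From the momentum equation for a rectangular channel, y₂/y₁ = ½[√(1 + 8Fr₁²) − 1] = ½[√76.66 − 1] = 3.88.
y₂ = 3.88 × 0.673 = 2.61 m.
Tailwater y_tw = 3.70 m: y_tw > y₂, so the jump is submerged.

y₂ = 2.61 m; the jump is submerged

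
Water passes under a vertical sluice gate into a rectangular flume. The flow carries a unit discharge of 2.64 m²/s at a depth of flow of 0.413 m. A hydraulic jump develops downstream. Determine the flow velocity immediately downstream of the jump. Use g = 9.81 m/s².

V₁ = q/y₁ = 2.64/0.413 = 6.39 m/s. Fr₁ = V₁/√(g·y₁) = 6.39/√(9.81×0.413) = 3.18.
From the momentum equation for a rectangular channel, y₂/y₁ = ½[√(1 + 8Fr₁²) − 1] = ½[√81.68 − 1] = 4.02.
y₂ = 4.02 × 0.413 = 1.66 m.
V₂ = q/y₂ = 2.64/1.66 = 1.59 m/s.

V₂ = 1.59 m/s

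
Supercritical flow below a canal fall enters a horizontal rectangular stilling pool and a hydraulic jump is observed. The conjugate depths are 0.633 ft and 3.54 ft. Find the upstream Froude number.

For a rectangular channel the momentum equation gives q² = ½·g·y₁·y₂·(y₁ + y₂) = ½×32.2×0.633×3.54×4.17 = 151.
q = √151 = 12.3 ft²/s.
V₁ = q/y₁ = 19.4 ft/s; Fr₁ = V₁/√(g·y₁) = 4.29.

Fr₁ = 4.29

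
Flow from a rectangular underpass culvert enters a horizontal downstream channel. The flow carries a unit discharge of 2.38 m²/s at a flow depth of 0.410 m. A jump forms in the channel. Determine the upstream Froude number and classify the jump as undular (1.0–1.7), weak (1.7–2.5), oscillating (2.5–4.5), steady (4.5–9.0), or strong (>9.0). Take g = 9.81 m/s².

V₁ = q/y₁ = 2.38/0.410 = 5.80 m/s. Fr₁ = V₁/√(g·y₁) = 5.80/√(9.81×0.410) = 2.89.
Fr₁ = 2.89 lies in the oscillating range.

Fr₁ = 2.89; oscillating jump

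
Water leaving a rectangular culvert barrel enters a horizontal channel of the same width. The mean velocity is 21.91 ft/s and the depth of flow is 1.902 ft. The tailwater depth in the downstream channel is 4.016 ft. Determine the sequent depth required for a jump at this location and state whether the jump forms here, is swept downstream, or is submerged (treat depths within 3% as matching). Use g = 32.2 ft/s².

y₂ = 6.639 ft; the jump is swept downstream

Fr₁ = V₁/√(g·y₁) = 21.91/√(32.2×1.902) = 2.800.
From the momentum equation for a rectangular channel, y₂/y₁ = ½[√(1 + 8Fr₁²) − 1] = ½[√63.706 − 1] = 3.491.
y₂ = 3.491 × 1.902 = 6.639 ft.
Tailwater y_tw = 4.016 ft: y_tw < y₂, so the jump is swept downstream.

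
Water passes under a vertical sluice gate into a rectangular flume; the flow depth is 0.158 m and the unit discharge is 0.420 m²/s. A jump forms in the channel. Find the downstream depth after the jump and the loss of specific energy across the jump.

V₁ = q/y₁ = 0.420/0.158 = 2.66 m/s. Fr₁ = V₁/√(g·y₁) = 2.66/√(9.81×0.158) = 2.14.
By Bélanger, y₂/y₁ = ½[√(1 + 8Fr₁²) − 1] = ½[√37.47 − 1] = 2.56.
y₂ = 2.56 × 0.158 = 0.405 m.
V₂ = q/y₂ = 0.420/0.405 = 1.04 m/s. E₁ = y₁ + V₁²/2g = 0.518 m; E₂ = y₂ + V₂²/2g = 0.460 m. ΔE = E₁ − E₂ = 0.0586 m.

y₂ = 0.405 m; ΔE = 0.0586 m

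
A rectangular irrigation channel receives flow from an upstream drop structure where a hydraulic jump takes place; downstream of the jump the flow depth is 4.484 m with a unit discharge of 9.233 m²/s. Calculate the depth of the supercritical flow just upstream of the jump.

y₁ = 0.7417 m

V₂ = q/y₂ = 9.233/4.484 = 2.059 m/s; Fr₂ = V₂/√(g·y₂) = 0.3105.
From the momentum equation (using Fr₂), y₁/y₂ = ½[√(1 + 8Fr₂²) − 1] = ½[√1.7711 − 1] = 0.1654.
y₁ = 0.1654 × 4.484 = 0.7417 m.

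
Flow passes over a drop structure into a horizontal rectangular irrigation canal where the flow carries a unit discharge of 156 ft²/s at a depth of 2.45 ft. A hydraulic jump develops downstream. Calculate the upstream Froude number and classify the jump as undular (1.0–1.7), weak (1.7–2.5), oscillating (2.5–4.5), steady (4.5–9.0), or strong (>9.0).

Fr₁ = 7.17; steady jump

V₁ = q/y₁ = 156/2.45 = 63.7 ft/s. Fr₁ = V₁/√(g·y₁) = 63.7/√(32.2×2.45) = 7.17.
Fr₁ = 7.17 lies in the steady range.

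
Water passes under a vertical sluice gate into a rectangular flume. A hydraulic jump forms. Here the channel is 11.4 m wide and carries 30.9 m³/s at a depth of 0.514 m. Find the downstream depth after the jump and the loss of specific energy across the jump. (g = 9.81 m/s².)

q = Q/b = 30.9/11.4 = 2.71 m²/s; V₁ = q/y₁ = 5.27 m/s. Fr₁ = V₁/√(g·y₁) = 2.35.
From the momentum equation for a rectangular channel, y₂/y₁ = ½[√(1 + 8Fr₁²) − 1] = ½[√45.12 − 1] = 2.86.
y₂ = 2.86 × 0.514 = 1.47 m.
Head loss: ΔE = (y₂ − y₁)³/(4y₁y₂) = (1.47 − 0.514)³/(4×0.514×1.47) = 0.872/3.02 = 0.289 m.

y₂ = 1.47 m; ΔE = 0.289 m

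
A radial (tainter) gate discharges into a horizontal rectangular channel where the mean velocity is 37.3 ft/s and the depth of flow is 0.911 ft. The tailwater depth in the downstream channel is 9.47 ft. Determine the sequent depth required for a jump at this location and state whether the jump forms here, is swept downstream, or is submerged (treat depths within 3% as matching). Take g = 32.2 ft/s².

y₂ = 8.43 ft; the jump is submerged

Fr₁ = V₁/√(g·y₁) = 37.3/√(32.2×0.911) = 6.89.
From the momentum equation for a rectangular channel, y₂/y₁ = ½[√(1 + 8Fr₁²) − 1] = ½[√380.4 − 1] = 9.25.
y₂ = 9.25 × 0.911 = 8.43 ft.
Tailwater y_tw = 9.47 ft: y_tw > y₂, so the jump is submerged.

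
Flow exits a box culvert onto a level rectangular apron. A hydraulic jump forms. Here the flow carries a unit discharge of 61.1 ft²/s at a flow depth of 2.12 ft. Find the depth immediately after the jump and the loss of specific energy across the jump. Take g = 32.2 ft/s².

y₂ = 9.45 ft; ΔE = 4.92 ft

V₁ = q/y₁ = 61.1/2.12 = 28.8 ft/s. Fr₁ = V₁/√(g·y₁) = 28.8/√(32.2×2.12) = 3.49.
Conjugate-depth relation: y₂/y₁ = ½[√(1 + 8Fr₁²) − 1] = ½[√98.34 − 1] = 4.46.
y₂ = 4.46 × 2.12 = 9.45 ft.
Head loss: ΔE = (y₂ − y₁)³/(4y₁y₂) = (9.45 − 2.12)³/(4×2.12×9.45) = 394/80.2 = 4.92 ft.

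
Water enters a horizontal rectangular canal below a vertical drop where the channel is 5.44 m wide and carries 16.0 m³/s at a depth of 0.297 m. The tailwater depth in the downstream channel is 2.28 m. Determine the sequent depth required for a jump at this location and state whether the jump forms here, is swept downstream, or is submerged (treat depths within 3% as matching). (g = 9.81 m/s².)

y₂ = 2.29 m; the jump forms here

q = Q/b = 16.0/5.44 = 2.94 m²/s; V₁ = q/y₁ = 9.90 m/s. Fr₁ = V₁/√(g·y₁) = 5.80.
Sequent-depth ratio: y₂/y₁ = ½[√(1 + 8Fr₁²) − 1] = ½[√270.3 − 1] = 7.72.
y₂ = 7.72 × 0.297 = 2.29 m.
Tailwater y_tw = 2.28 m: y_tw ≈ y₂, so the jump forms here.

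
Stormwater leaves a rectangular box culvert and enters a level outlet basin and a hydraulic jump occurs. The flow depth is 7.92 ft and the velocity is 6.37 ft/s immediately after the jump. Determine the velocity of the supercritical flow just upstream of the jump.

Fr₂ = V₂/√(g·y₂) = 6.37/√(32.2×7.92) = 0.399.
Since the conjugate-depth ratio holds either way, y₁/y₂ = ½[√(1 + 8Fr₂²) − 1] = ½[√2.273 − 1] = 0.254.
y₁ = 0.254 × 7.92 = 2.01 ft.
V₁ = q/y₁ = 50.5/2.01 = 25.1 ft/s.

V₁ = 25.1 ft/s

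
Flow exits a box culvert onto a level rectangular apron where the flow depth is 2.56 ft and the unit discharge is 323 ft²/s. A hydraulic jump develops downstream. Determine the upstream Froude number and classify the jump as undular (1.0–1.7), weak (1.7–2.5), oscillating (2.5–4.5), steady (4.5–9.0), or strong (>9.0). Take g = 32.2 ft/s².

V₁ = q/y₁ = 323/2.56 = 126 ft/s. Fr₁ = V₁/√(g·y₁) = 126/√(32.2×2.56) = 13.9.
Fr₁ = 13.9 lies in the strong range.

Fr₁ = 13.9; strong jump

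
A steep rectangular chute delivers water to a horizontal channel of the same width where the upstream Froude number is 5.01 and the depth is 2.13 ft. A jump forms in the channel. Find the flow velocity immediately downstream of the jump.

Fr₁ = 5.01 (given).
From the momentum equation for a rectangular channel, y₂/y₁ = ½[√(1 + 8Fr₁²) − 1] = ½[√201.8 − 1] = 6.60.
y₂ = 6.60 × 2.13 = 14.1 ft.
V₁ = Fr₁·√(g·y₁) = 5.01×√(32.2×2.13) = 41.5 ft/s; q = V₁·y₁ = 88.4 ft²/s.
V₂ = q/y₂ = 88.4/14.1 = 6.28 ft/s.

V₂ = 6.28 ft/s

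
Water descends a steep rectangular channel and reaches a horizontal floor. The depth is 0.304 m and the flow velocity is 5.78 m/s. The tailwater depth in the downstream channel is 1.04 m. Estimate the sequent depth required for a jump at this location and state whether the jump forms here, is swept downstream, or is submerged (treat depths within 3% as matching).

Fr₁ = V₁/√(g·y₁) = 5.78/√(9.81×0.304) = 3.35.
By Bélanger, y₂/y₁ = ½[√(1 + 8Fr₁²) − 1] = ½[√90.62 − 1] = 4.26.
y₂ = 4.26 × 0.304 = 1.29 m.
Tailwater y_tw = 1.04 m: y_tw < y₂, so the jump is swept downstream.

y₂ = 1.29 m; the jump is swept downstream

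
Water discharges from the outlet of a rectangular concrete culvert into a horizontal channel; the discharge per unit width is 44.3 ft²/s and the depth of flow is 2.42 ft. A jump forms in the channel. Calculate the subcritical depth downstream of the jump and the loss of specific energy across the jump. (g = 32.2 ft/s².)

y₂ = 5.99 ft; ΔE = 0.784 ft

V₁ = q/y₁ = 44.3/2.42 = 18.3 ft/s. Fr₁ = V₁/√(g·y₁) = 18.3/√(32.2×2.42) = 2.07.
By Bélanger, y₂/y₁ = ½[√(1 + 8Fr₁²) − 1] = ½[√35.40 − 1] = 2.48.
y₂ = 2.48 × 2.42 = 5.99 ft.
V₂ = q/y₂ = 44.3/5.99 = 7.40 ft/s. E₁ = y₁ + V₁²/2g = 7.62 ft; E₂ = y₂ + V₂²/2g = 6.84 ft. ΔE = E₁ − E₂ = 0.784 ft.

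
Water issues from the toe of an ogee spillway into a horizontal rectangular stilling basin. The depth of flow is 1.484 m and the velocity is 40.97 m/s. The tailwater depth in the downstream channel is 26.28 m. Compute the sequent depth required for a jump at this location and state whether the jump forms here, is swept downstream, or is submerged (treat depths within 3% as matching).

Fr₁ = V₁/√(g·y₁) = 40.97/√(9.81×1.484) = 10.74.
Bélanger equation: y₂/y₁ = ½[√(1 + 8Fr₁²) − 1] = ½[√923.40 − 1] = 14.69.
y₂ = 14.69 × 1.484 = 21.81 m.
Tailwater y_tw = 26.28 m: y_tw > y₂, so the jump is submerged.

y₂ = 21.81 m; the jump is submerged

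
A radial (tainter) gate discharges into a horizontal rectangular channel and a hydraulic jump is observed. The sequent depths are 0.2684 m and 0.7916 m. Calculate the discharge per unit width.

q = 1.051 m²/s

For a rectangular channel the momentum equation gives q² = ½·g·y₁·y₂·(y₁ + y₂) = ½×9.81×0.2684×0.7916×1.060 = 1.105.
q = √1.105 = 1.051 m²/s.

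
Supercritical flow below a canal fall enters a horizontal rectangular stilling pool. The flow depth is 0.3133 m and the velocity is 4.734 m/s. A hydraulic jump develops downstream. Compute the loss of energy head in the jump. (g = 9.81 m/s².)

ΔE = 0.3038 m

Fr₁ = V₁/√(g·y₁) = 4.734/√(9.81×0.3133) = 2.700.
Sequent-depth ratio: y₂/y₁ = ½[√(1 + 8Fr₁²) − 1] = ½[√59.333 − 1] = 3.351.
y₂ = 3.351 × 0.3133 = 1.050 m.
Head loss: ΔE = (y₂ − y₁)³/(4y₁y₂) = (1.050 − 0.3133)³/(4×0.3133×1.050) = 0.3998/1.316 = 0.3038 m.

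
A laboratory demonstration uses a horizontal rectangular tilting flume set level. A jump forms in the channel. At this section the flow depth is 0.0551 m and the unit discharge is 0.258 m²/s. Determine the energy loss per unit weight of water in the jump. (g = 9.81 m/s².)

V₁ = q/y₁ = 0.258/0.0551 = 4.68 m/s. Fr₁ = V₁/√(g·y₁) = 4.68/√(9.81×0.0551) = 6.37.
Bélanger equation: y₂/y₁ = ½[√(1 + 8Fr₁²) − 1] = ½[√325.5 − 1] = 8.52.
y₂ = 8.52 × 0.0551 = 0.469 m.
V₂ = q/y₂ = 0.258/0.469 = 0.550 m/s. E₁ = y₁ + V₁²/2g = 1.17 m; E₂ = y₂ + V₂²/2g = 0.485 m. ΔE = E₁ − E₂ = 0.688 m.

ΔE = 0.688 m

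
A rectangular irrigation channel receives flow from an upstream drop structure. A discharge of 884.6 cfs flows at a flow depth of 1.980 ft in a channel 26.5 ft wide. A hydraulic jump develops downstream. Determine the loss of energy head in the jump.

q = Q/b = 884.6/26.5 = 33.38 ft²/s; V₁ = q/y₁ = 16.86 ft/s. Fr₁ = V₁/√(g·y₁) = 2.111.
Bélanger equation: y₂/y₁ = ½[√(1 + 8Fr₁²) − 1] = ½[√36.665 − 1] = 2.528.
y₂ = 2.528 × 1.980 = 5.005 ft.
V₂ = q/y₂ = 33.38/5.005 = 6.670 ft/s. E₁ = y₁ + V₁²/2g = 6.394 ft; E₂ = y₂ + V₂²/2g = 5.695 ft. ΔE = E₁ − E₂ = 0.6981 ft.

ΔE = 0.6981 ft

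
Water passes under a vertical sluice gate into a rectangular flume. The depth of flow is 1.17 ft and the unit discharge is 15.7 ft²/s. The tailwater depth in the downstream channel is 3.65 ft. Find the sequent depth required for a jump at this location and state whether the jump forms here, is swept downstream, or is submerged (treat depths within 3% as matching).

V₁ = q/y₁ = 15.7/1.17 = 13.4 ft/s. Fr₁ = V₁/√(g·y₁) = 13.4/√(32.2×1.17) = 2.19.
Bélanger equation: y₂/y₁ = ½[√(1 + 8Fr₁²) − 1] = ½[√39.24 − 1] = 2.63.
y₂ = 2.63 × 1.17 = 3.08 ft.
Tailwater y_tw = 3.65 ft: y_tw > y₂, so the jump is submerged.

y₂ = 3.08 ft; the jump is submerged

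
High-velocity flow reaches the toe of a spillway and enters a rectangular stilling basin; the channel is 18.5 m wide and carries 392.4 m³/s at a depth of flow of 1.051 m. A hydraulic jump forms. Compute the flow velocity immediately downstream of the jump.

q = Q/b = 392.4/18.5 = 21.21 m²/s; V₁ = q/y₁ = 20.18 m/s. Fr₁ = V₁/√(g·y₁) = 6.285.
Sequent-depth ratio: y₂/y₁ = ½[√(1 + 8Fr₁²) − 1] = ½[√317.03 − 1] = 8.403.
y₂ = 8.403 × 1.051 = 8.831 m.
V₂ = q/y₂ = 21.21/8.831 = 2.402 m/s.

V₂ = 2.402 m/s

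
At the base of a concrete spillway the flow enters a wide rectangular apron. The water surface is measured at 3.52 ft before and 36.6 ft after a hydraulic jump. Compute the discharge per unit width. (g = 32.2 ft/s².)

q = 288 ft²/s

For a rectangular channel the momentum equation gives q² = ½·g·y₁·y₂·(y₁ + y₂) = ½×32.2×3.52×36.6×40.1 = 83217.
q = √83217 = 288 ft²/s.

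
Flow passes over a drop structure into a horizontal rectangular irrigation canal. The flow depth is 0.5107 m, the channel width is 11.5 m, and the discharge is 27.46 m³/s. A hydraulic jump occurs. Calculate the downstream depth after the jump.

y₂ = 1.275 m

q = Q/b = 27.46/11.5 = 2.388 m²/s; V₁ = q/y₁ = 4.676 m/s. Fr₁ = V₁/√(g·y₁) = 2.089.
Conjugate-depth relation: y₂/y₁ = ½[√(1 + 8Fr₁²) − 1] = ½[√35.908 − 1] = 2.496.
y₂ = 2.496 × 0.5107 = 1.275 m.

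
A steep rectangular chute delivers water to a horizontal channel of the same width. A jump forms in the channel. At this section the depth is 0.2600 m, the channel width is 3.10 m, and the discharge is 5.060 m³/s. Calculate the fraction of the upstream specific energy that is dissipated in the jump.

q = Q/b = 5.060/3.10 = 1.632 m²/s; V₁ = q/y₁ = 6.278 m/s. Fr₁ = V₁/√(g·y₁) = 3.931.
Bélanger equation: y₂/y₁ = ½[√(1 + 8Fr₁²) − 1] = ½[√124.62 − 1] = 5.082.
y₂ = 5.082 × 0.2600 = 1.321 m.
E₁ = y₁ + V₁²/2g = 2.269 m. ΔE = (y₂ − y₁)³/(4y₁y₂) = 0.8698 m. ΔE/E₁ = 0.8698/2.269 = 0.383.

ΔE/E₁ = 0.383 (38.3%)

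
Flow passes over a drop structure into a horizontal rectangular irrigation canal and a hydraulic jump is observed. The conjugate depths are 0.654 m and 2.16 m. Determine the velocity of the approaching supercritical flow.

V₁ = 6.75 m/s

For a rectangular channel the momentum equation gives q² = ½·g·y₁·y₂·(y₁ + y₂) = ½×9.81×0.654×2.16×2.81 = 19.5.
q = √19.5 = 4.42 m²/s.
V₁ = q/y₁ = 4.42/0.654 = 6.75 m/s.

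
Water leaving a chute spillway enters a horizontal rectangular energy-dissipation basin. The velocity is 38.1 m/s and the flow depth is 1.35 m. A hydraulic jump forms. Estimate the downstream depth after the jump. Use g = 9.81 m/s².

Fr₁ = V₁/√(g·y₁) = 38.1/√(9.81×1.35) = 10.5.
Sequent-depth ratio: y₂/y₁ = ½[√(1 + 8Fr₁²) − 1] = ½[√877.9 − 1] = 14.3.
y₂ = 14.3 × 1.35 = 19.3 m.

y₂ = 19.3 m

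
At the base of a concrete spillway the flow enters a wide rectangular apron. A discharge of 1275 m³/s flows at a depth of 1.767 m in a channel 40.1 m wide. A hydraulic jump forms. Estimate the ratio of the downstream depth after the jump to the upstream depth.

y₂/y₁ = 5.633

q = Q/b = 1275/40.1 = 31.80 m²/s; V₁ = q/y₁ = 17.99 m/s. Fr₁ = V₁/√(g·y₁) = 4.322.
By Bélanger, y₂/y₁ = ½[√(1 + 8Fr₁²) − 1] = ½[√150.43 − 1] = 5.633.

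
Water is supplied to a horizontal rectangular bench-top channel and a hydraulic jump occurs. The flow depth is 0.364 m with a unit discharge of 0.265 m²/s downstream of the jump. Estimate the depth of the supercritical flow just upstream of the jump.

V₂ = q/y₂ = 0.265/0.364 = 0.728 m/s; Fr₂ = V₂/√(g·y₂) = 0.385.
From the momentum equation (using Fr₂), y₁/y₂ = ½[√(1 + 8Fr₂²) − 1] = ½[√2.187 − 1] = 0.239.
y₁ = 0.239 × 0.364 = 0.0872 m.

y₁ = 0.0872 m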